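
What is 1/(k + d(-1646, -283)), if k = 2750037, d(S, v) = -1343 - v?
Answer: 1/2748977 ≈ 3.6377e-7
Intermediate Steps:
1/(k + d(-1646, -283)) = 1/(2750037 + (-1343 - 1*(-283))) = 1/(2750037 + (-1343 + 283)) = 1/(2750037 - 1060) = 1/2748977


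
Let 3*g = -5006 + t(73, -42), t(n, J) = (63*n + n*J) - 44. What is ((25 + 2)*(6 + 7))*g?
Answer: -411489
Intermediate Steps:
t(n, J) = -44 + 63*n + J*n (t(n, J) = (63*n + J*n) - 44 = -44 + 63*n + J*n)
g = -3517/3 (g = (-5006 + (-44 + 63*73 - 42*73))/3 = (-5006 + (-44 + 4599 - 3066))/3 = (-5006 + 1489)/3 = (1/3)*(-3517) = -3517/3 ≈ -1172.3)
((25 + 2)*(6 + 7))*g = ((25 + 2)*(6 + 7))*(-3517/3) = (27*13)*(-3517/3) = 351*(-3517/3) = -411489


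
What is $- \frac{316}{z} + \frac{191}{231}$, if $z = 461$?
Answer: $\frac{15055}{106491} \approx 0.14137$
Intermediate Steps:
$- \frac{316}{z} + \frac{191}{231} = - \frac{316}{461} + \frac{191}{231} = \frac{15055}{106491}$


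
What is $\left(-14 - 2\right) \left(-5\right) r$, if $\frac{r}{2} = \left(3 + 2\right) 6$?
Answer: $4800$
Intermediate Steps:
$r = 60$ ($r = 2 \left(3 + 2\right) 6 = 2 \cdot 5 \cdot 6 = 2 \cdot 30 = 60$)
$\left(-14 - 2\right) \left(-5\right) r = \left(-14 - 2\right) \left(-5\right) 60 = \left(-16\right) \left(-5\right) 60 = 80 \cdot 60 = 4800$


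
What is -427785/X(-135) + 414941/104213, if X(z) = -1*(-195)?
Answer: -2966656314/1354769 ≈ -2189.8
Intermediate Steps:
X(z) = 195
-427785/X(-135) + 414941/104213 = -427785/195 + 414941/104213 = -427785*1/195 + 414941*(1/104213) = -28519/13 + 414941/104213 = -2966656314/1354769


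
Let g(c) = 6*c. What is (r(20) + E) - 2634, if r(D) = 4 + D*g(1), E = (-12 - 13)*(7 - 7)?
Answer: -2510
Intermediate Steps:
E = 0 (E = -25*0 = 0)
r(D) = 4 + 6*D (r(D) = 4 + D*(6*1) = 4 + D*6 = 4 + 6*D)
(r(20) + E) - 2634 = ((4 + 6*20) + 0) - 2634 = ((4 + 120) + 0) - 2634 = (124 + 0) - 2634 = 124 - 2634 = -2510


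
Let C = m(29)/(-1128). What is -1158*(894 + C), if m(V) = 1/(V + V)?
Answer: -11288387615/10904 ≈ -1.0353e+6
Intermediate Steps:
m(V) = 1/(2*V)
C = -1/65424 (C = ((½)/29)/(-1128) = ((½)*(1/29))*(-1/1128) = (1/58)*(-1/1128) = -1/65424 ≈ -1.5285e-5)
-1158*(894 + C) = -1158*(894 - 1/65424) = -1158*58489055/65424 = -11288387615/10904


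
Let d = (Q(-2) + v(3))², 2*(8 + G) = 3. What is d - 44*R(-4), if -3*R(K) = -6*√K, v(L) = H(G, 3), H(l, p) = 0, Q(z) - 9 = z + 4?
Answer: 121 - 176*I ≈ 121.0 - 176.0*I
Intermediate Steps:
Q(z) = 13 + z (Q(z) = 9 + (z + 4) = 9 + (4 + z) = 13 + z)
G = -13/2 (G = -8 + (½)*3 = -8 + 3/2 = -13/2 ≈ -6.5000)
v(L) = 0
R(K) = 2*√K (R(K) = -(-2)*√K = 2*√K)
d = 121 (d = ((13 - 2) + 0)² = (11 + 0)² = 11² = 121)
d - 44*R(-4) = 121 - 88*√(-4) = 121 - 88*2*I = 121 - 176*I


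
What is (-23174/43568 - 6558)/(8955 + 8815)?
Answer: -142871059/387101680 ≈ -0.36908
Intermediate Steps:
(-23174/43568 - 6558)/(8955 + 8815) = (-23174*1/43568 - 6558)/17770 = (-11587/21784 - 6558)*(1/17770) = -142871059/21784*1/17770 = -142871059/387101680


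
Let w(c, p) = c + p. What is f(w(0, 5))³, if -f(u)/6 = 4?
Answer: -13824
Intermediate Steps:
f(u) = -24 (f(u) = -6*4 = -24)
f(w(0, 5))³ = (-24)³ = -13824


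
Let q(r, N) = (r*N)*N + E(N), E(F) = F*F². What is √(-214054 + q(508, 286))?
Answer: √64731970 ≈ 8045.6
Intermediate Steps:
E(F) = F³
q(r, N) = N³ + r*N² (q(r, N) = (r*N)*N + N³ = (N*r)*N + N³ = r*N² + N³ = N³ + r*N²)
√(-214054 + q(508, 286)) = √(-214054 + 286²*(286 + 508)) = √(-214054 + 81796*794) = √(-214054 + 64946024) = √64731970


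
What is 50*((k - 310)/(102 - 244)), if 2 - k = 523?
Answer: 20775/71 ≈ 292.61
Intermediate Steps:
k = -521 (k = 2 - 1*523 = 2 - 523 = -521)
50*((k - 310)/(102 - 244)) = 50*((-521 - 310)/(102 - 244)) = 50*(-831/(-142)) = 50*(-831*(-1/142)) = 50*(831/142) = 20775/71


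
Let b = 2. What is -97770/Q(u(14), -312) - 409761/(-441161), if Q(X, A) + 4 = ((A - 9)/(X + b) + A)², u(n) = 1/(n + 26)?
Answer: 3468734040357/7119840028070 ≈ 0.48719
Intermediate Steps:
u(n) = 1/(26 + n)
Q(X, A) = -4 + (A + (-9 + A)/(2 + X))² (Q(X, A) = -4 + ((A - 9)/(X + 2) + A)² = -4 + ((-9 + A)/(2 + X) + A)² = -4 + (A + (-9 + A)/(2 + X))²)
-97770/Q(u(14), -312) - 409761/(-441161) = -97770/(-4 + (-9 + 3*(-312) - 312/(26 + 14))²/(2 + 1/(26 + 14))²) - 409761/(-441161) = -97770/(-4 + (-9 - 936 - 312/40)²/(2 + 1/40)²) - 409761*(-1/441161) = -97770/(-4 + (-9 - 936 - 312*1/40)²/(2 + 1/40)²) + 409761/441161 = -97770/(-4 + (-9 - 936 - 39/5)²/(81/40)²) + 409761/441161 = -97770/(-4 + 1600*(-4764/5)²/6561) + 409761/441161 = -97770/(-4 + (1600/6561)*(22695696/25)) + 409761/441161 = -97770/(-4 + 161391616/729) + 409761/441161 = -97770/161388700/729 + 409761/441161 = -97770*729/161388700 + 409761/441161 = -7127433/16138870 + 409761/441161 = 3468734040357/7119840028070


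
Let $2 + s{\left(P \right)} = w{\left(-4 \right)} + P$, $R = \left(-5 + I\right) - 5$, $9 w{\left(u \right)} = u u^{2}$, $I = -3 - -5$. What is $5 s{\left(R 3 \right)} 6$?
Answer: $- \frac{2980}{3} \approx -993.33$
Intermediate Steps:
$I = 2$ ($I = -3 + 5 = 2$)
$w{\left(u \right)} = \frac{u^{3}}{9}$ ($w{\left(u \right)} = \frac{u u^{2}}{9} = \frac{u^{3}}{9}$)
$R = -8$ ($R = \left(-5 + 2\right) - 5 = -3 - 5 = -8$)
$s{\left(P \right)} = - \frac{82}{9} + P$ ($s{\left(P \right)} = -2 + \left(\frac{\left(-4\right)^{3}}{9} + P\right) = -2 + \left(\frac{1}{9} \left(-64\right) + P\right) = -2 + \left(- \frac{64}{9} + P\right) = - \frac{82}{9} + P$)
$5 s{\left(R 3 \right)} 6 = 5 \left(- \frac{82}{9} - 24\right) 6 = 5 \left(- \frac{298}{9}\right) 6 = \left(- \frac{1490}{9}\right) 6 = - \frac{2980}{3}$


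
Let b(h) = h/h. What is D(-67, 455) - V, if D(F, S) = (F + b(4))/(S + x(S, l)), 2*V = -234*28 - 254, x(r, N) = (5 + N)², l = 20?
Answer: 612529/180 ≈ 3402.9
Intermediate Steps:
V = -3403 (V = (-234*28 - 254)/2 = (-6552 - 254)/2 = (½)*(-6806) = -3403)
b(h) = 1
D(F, S) = (1 + F)/(625 + S) (D(F, S) = (F + 1)/(S + (5 + 20)²) = (1 + F)/(S + 25²) = (1 + F)/(S + 625) = (1 + F)/(625 + S))
D(-67, 455) - V = (1 - 67)/(625 + 455) - 1*(-3403) = -66/1080 + 3403 = (1/1080)*(-66) + 3403 = -11/180 + 3403 = 612529/180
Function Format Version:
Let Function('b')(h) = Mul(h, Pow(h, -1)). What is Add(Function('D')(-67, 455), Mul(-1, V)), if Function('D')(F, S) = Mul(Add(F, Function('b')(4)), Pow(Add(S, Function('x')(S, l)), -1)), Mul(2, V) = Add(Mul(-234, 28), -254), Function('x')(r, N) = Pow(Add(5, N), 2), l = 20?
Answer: Rational(612529, 180) ≈ 3402.9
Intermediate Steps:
V = -3403 (V = Mul(Rational(1, 2), Add(Mul(-234, 28), -254)) = Mul(Rational(1, 2), Add(-6552, -254)) = Mul(Rational(1, 2), -6806) = -3403)
Function('b')(h) = 1
Function('D')(F, S) = Mul(Pow(Add(625, S), -1), Add(1, F)) (Function('D')(F, S) = Mul(Add(F, 1), Pow(Add(S, Pow(Add(5, 20), 2)), -1)) = Mul(Add(1, F), Pow(Add(S, Pow(25, 2)), -1)) = Mul(Add(1, F), Pow(Add(S, 625), -1)) = Mul(Add(1, F), Pow(Add(625, S), -1)) = Mul(Pow(Add(625, S), -1), Add(1, F)))
Add(Function('D')(-67, 455), Mul(-1, V)) = Add(Mul(Pow(Add(625, 455), -1), Add(1, -67)), Mul(-1, -3403)) = Add(Mul(Pow(1080, -1), -66), 3403) = Add(Mul(Rational(1, 1080), -66), 3403) = Add(Rational(-11, 180), 3403) = Rational(612529, 180)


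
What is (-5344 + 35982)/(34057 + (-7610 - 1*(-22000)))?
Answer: 30638/48447 ≈ 0.63240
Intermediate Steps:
(-5344 + 35982)/(34057 + (-7610 - 1*(-22000))) = 30638/(34057 + (-7610 + 22000)) = 30638/(34057 + 14390) = 30638/48447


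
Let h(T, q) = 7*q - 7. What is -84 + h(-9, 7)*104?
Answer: 4284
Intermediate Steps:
h(T, q) = -7 + 7*q
-84 + h(-9, 7)*104 = -84 + (-7 + 7*7)*104 = -84 + (-7 + 49)*104 = -84 + 42*104 = -84 + 4368 = 4284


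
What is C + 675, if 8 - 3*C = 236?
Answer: 599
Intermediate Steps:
C = -76 (C = 8/3 - 1/3*236 = 8/3 - 236/3 = -76)
C + 675 = -76 + 675 = 599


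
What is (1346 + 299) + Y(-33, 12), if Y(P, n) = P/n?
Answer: 6569/4 ≈ 1642.3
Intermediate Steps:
(1346 + 299) + Y(-33, 12) = (1346 + 299) - 33/12 = 1645 - 33*1/12 = 1645 - 11/4 = 6569/4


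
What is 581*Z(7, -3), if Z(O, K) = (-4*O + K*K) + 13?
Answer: -3486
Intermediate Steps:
Z(O, K) = 13 + K² - 4*O (Z(O, K) = (-4*O + K²) + 13 = (K² - 4*O) + 13 = 13 + K² - 4*O)
581*Z(7, -3) = 581*(13 + (-3)² - 4*7) = 581*(13 + 9 - 28) = 581*(-6) = -3486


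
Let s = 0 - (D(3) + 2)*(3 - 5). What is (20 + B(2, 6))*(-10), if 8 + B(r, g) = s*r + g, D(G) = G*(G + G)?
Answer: -980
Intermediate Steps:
D(G) = 2*G² (D(G) = G*(2*G) = 2*G²)
s = 40 (s = 0 - (2*3² + 2)*(3 - 5) = 0 - (2*9 + 2)*(-2) = 0 - (18 + 2)*(-2) = 0 - 20*(-2) = 0 - 1*(-40) = 0 + 40 = 40)
B(r, g) = -8 + g + 40*r (B(r, g) = -8 + (40*r + g) = -8 + (g + 40*r) = -8 + g + 40*r)
(20 + B(2, 6))*(-10) = (20 + (-8 + 6 + 40*2))*(-10) = (20 + (-8 + 6 + 80))*(-10) = (20 + 78)*(-10) = 98*(-10) = -980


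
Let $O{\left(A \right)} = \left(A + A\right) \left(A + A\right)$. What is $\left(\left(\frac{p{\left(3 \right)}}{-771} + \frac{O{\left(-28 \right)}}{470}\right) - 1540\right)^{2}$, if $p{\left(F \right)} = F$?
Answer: $\frac{8575789557702481}{3647556025} \approx 2.3511 \cdot 10^{6}$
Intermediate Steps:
$O{\left(A \right)} = 4 A^{2}$ ($O{\left(A \right)} = 2 A 2 A = 4 A^{2}$)
$\left(\left(\frac{p{\left(3 \right)}}{-771} + \frac{O{\left(-28 \right)}}{470}\right) - 1540\right)^{2} = \left(\left(\frac{3}{-771} + \frac{4 \left(-28\right)^{2}}{470}\right) - 1540\right)^{2} = \left(\left(3 \left(- \frac{1}{771}\right) + 4 \cdot 784 \cdot \frac{1}{470}\right) - 1540\right)^{2} = \left(\left(- \frac{1}{257} + 3136 \cdot \frac{1}{470}\right) - 1540\right)^{2} = \left(\left(- \frac{1}{257} + \frac{1568}{235}\right) - 1540\right)^{2} = \left(\frac{402741}{60395} - 1540\right)^{2} = \left(- \frac{92605559}{60395}\right)^{2} = \frac{8575789557702481}{3647556025}$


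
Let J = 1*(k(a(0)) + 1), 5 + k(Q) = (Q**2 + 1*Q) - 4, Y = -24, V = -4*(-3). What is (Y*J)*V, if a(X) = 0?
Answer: 2304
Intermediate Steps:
V = 12
k(Q) = -9 + Q + Q**2 (k(Q) = -5 + ((Q**2 + 1*Q) - 4) = -5 + ((Q**2 + Q) - 4) = -5 + ((Q + Q**2) - 4) = -5 + (-4 + Q + Q**2) = -9 + Q + Q**2)
J = -8 (J = 1*((-9 + 0 + 0**2) + 1) = 1*((-9 + 0 + 0) + 1) = 1*(-9 + 1) = 1*(-8) = -8)
(Y*J)*V = -24*(-8)*12 = 192*12 = 2304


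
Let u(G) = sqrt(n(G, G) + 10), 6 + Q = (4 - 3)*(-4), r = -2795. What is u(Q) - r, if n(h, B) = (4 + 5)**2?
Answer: 2795 + sqrt(91) ≈ 2804.5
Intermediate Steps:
Q = -10 (Q = -6 + (4 - 3)*(-4) = -6 + 1*(-4) = -6 - 4 = -10)
n(h, B) = 81 (n(h, B) = 9**2 = 81)
u(G) = sqrt(91) (u(G) = sqrt(81 + 10) = sqrt(91))
u(Q) - r = sqrt(91) - 1*(-2795) = sqrt(91) + 2795 = 2795 + sqrt(91)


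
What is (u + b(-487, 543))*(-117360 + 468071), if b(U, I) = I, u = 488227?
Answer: 171417015470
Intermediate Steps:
(u + b(-487, 543))*(-117360 + 468071) = (488227 + 543)*(-117360 + 468071) = 488770*350711 = 171417015470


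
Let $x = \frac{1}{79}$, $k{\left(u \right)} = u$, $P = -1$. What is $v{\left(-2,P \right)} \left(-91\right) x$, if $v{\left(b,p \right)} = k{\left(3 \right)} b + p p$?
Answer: $\frac{455}{79} \approx 5.7595$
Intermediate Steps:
$x = \frac{1}{79} \approx 0.012658$
$v{\left(b,p \right)} = p^{2} + 3 b$ ($v{\left(b,p \right)} = 3 b + p p = 3 b + p^{2} = p^{2} + 3 b$)
$v{\left(-2,P \right)} \left(-91\right) x = \left(\left(-1\right)^{2} + 3 \left(-2\right)\right) \left(-91\right) \frac{1}{79} = \left(1 - 6\right) \left(-91\right) \frac{1}{79} = \left(-5\right) \left(-91\right) \frac{1}{79} = 455 \cdot \frac{1}{79} = \frac{455}{79}$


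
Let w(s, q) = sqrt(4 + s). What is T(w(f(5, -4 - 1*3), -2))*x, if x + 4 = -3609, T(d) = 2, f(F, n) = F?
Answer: -7226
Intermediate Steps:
x = -3613 (x = -4 - 3609 = -3613)
T(w(f(5, -4 - 1*3), -2))*x = 2*(-3613) = -7226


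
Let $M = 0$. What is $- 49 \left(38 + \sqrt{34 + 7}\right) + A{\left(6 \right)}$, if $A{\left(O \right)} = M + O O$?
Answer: $-1826 - 49 \sqrt{41} \approx -2139.8$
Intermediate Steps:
$A{\left(O \right)} = O^{2}$ ($A{\left(O \right)} = 0 + O O = 0 + O^{2} = O^{2}$)
$- 49 \left(38 + \sqrt{34 + 7}\right) + A{\left(6 \right)} = - 49 \left(38 + \sqrt{34 + 7}\right) + 6^{2} = - 49 \left(38 + \sqrt{41}\right) + 36 = \left(-1862 - 49 \sqrt{41}\right) + 36 = -1826 - 49 \sqrt{41}$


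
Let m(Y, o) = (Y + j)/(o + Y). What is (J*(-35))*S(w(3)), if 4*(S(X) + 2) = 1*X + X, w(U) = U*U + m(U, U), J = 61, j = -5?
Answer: -14945/3 ≈ -4981.7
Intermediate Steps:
m(Y, o) = (-5 + Y)/(Y + o) (m(Y, o) = (Y - 5)/(o + Y) = (-5 + Y)/(Y + o))
w(U) = U² + (-5 + U)/(2*U) (w(U) = U*U + (-5 + U)/(U + U) = U² + (-5 + U)/((2*U)) = U² + (1/(2*U))*(-5 + U) = U² + (-5 + U)/(2*U))
S(X) = -2 + X/2 (S(X) = -2 + (1*X + X)/4 = -2 + (X + X)/4 = -2 + (2*X)/4 = -2 + X/2)
(J*(-35))*S(w(3)) = (61*(-35))*(-2 + ((½)*(-5 + 3 + 2*3³)/3)/2) = -2135*(-2 + ((½)*(⅓)*(-5 + 3 + 2*27))/2) = -2135*(-2 + ((½)*(⅓)*(-5 + 3 + 54))/2) = -2135*(-2 + ((½)*(⅓)*52)/2) = -2135*(-2 + (½)*(26/3)) = -2135*(-2 + 13/3) = -2135*7/3 = -14945/3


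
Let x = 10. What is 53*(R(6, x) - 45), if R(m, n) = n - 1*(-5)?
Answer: -1590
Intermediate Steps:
R(m, n) = 5 + n (R(m, n) = n + 5 = 5 + n)
53*(R(6, x) - 45) = 53*((5 + 10) - 45) = 53*(15 - 45) = 53*(-30) = -1590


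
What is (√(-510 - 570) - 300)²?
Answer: 88920 - 3600*I*√30 ≈ 88920.0 - 19718.0*I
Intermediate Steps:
(√(-510 - 570) - 300)² = (√(-1080) - 300)² = (6*I*√30 - 300)² = (-300 + 6*I*√30)²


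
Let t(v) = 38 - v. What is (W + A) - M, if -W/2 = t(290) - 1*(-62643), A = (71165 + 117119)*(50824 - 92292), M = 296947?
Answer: -7808182641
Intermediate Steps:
A = -7807760912 (A = 188284*(-41468) = -7807760912)
W = -124782 (W = -2*((38 - 1*290) - 1*(-62643)) = -2*((38 - 290) + 62643) = -2*(-252 + 62643) = -2*62391 = -124782)
(W + A) - M = (-124782 - 7807760912) - 1*296947 = -7807885694 - 296947 = -7808182641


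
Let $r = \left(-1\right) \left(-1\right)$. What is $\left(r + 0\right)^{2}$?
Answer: $1$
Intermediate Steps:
$r = 1$
$\left(r + 0\right)^{2} = \left(1 + 0\right)^{2} = 1^{2} = 1$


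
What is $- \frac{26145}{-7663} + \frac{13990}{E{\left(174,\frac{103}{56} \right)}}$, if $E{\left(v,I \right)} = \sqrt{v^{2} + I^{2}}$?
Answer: $\frac{26145}{7663} + \frac{156688 \sqrt{94956145}}{18991229} \approx 83.81$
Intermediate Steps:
$E{\left(v,I \right)} = \sqrt{I^{2} + v^{2}}$
$- \frac{26145}{-7663} + \frac{13990}{E{\left(174,\frac{103}{56} \right)}} = - \frac{26145}{-7663} + \frac{13990}{\sqrt{\left(\frac{103}{56}\right)^{2} + 174^{2}}} = \left(-26145\right) \left(- \frac{1}{7663}\right) + \frac{13990}{\sqrt{\left(103 \cdot \frac{1}{56}\right)^{2} + 30276}} = \frac{26145}{7663} + \frac{13990}{\sqrt{\left(\frac{103}{56}\right)^{2} + 30276}} = \frac{26145}{7663} + \frac{13990}{\sqrt{\frac{10609}{3136} + 30276}} = \frac{26145}{7663} + \frac{13990}{\sqrt{\frac{94956145}{3136}}} = \frac{26145}{7663} + \frac{13990}{\frac{1}{56} \sqrt{94956145}} = \frac{26145}{7663} + 13990 \frac{56 \sqrt{94956145}}{94956145} = \frac{26145}{7663} + \frac{156688 \sqrt{94956145}}{18991229}$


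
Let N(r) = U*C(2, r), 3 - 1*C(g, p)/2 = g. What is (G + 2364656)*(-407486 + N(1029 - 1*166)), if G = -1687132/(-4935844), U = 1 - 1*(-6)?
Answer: -1188959983437374928/1233961 ≈ -9.6353e+11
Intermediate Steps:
C(g, p) = 6 - 2*g
U = 7 (U = 1 + 6 = 7)
G = 421783/1233961 (G = -1687132*(-1/4935844) = 421783/1233961 ≈ 0.34181)
N(r) = 14 (N(r) = 7*(6 - 2*2) = 7*(6 - 4) = 7*2 = 14)
(G + 2364656)*(-407486 + N(1029 - 1*166)) = (421783/1233961 + 2364656)*(-407486 + 14) = (2917893704199/1233961)*(-407472) = -1188959983437374928/1233961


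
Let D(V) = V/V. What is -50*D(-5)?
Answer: -50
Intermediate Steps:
D(V) = 1
-50*D(-5) = -50*1 = -50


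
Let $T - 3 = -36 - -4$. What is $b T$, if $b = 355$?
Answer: $-10295$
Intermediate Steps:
$T = -29$ ($T = 3 - 32 = -29$)
$b T = 355 \left(-29\right) = -10295$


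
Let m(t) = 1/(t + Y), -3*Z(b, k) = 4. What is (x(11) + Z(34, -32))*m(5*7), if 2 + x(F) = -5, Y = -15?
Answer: -5/12 ≈ -0.41667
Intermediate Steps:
Z(b, k) = -4/3 (Z(b, k) = -⅓*4 = -4/3)
x(F) = -7 (x(F) = -2 - 5 = -7)
m(t) = 1/(-15 + t) (m(t) = 1/(t - 15) = 1/(-15 + t))
(x(11) + Z(34, -32))*m(5*7) = (-7 - 4/3)/(-15 + 5*7) = -25/(3*(-15 + 35)) = -25/3/20 = -25/3*1/20 = -5/12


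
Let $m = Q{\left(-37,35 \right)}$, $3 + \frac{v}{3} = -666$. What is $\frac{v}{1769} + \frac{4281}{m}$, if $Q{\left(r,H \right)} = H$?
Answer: $\frac{7502844}{61915} \approx 121.18$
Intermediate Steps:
$v = -2007$ ($v = -9 + 3 \left(-666\right) = -9 - 1998 = -2007$)
$m = 35$
$\frac{v}{1769} + \frac{4281}{m} = - \frac{2007}{1769} + \frac{4281}{35} = \frac{7502844}{61915}$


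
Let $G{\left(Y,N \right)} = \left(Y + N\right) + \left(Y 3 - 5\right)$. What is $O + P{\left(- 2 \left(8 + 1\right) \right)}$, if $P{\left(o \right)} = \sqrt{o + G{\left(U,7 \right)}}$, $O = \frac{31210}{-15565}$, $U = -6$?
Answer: $- \frac{6242}{3113} + 2 i \sqrt{10} \approx -2.0051 + 6.3246 i$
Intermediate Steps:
$O = - \frac{6242}{3113}$ ($O = 31210 \left(- \frac{1}{15565}\right) = - \frac{6242}{3113} \approx -2.0051$)
$G{\left(Y,N \right)} = -5 + N + 4 Y$ ($G{\left(Y,N \right)} = \left(N + Y\right) + \left(3 Y - 5\right) = \left(N + Y\right) + \left(-5 + 3 Y\right) = -5 + N + 4 Y$)
$P{\left(o \right)} = \sqrt{-22 + o}$ ($P{\left(o \right)} = \sqrt{o + \left(-5 + 7 + 4 \left(-6\right)\right)} = \sqrt{o - 22} = \sqrt{-22 + o}$)
$O + P{\left(- 2 \left(8 + 1\right) \right)} = - \frac{6242}{3113} + \sqrt{-22 - 2 \left(8 + 1\right)} = - \frac{6242}{3113} + \sqrt{-22 - 18} = - \frac{6242}{3113} + \sqrt{-40} = - \frac{6242}{3113} + 2 i \sqrt{10}$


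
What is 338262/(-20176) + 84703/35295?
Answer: -393461137/27388920 ≈ -14.366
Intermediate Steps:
338262/(-20176) + 84703/35295 = 338262*(-1/20176) + 84703*(1/35295) = -169131/10088 + 84703/35295 = -393461137/27388920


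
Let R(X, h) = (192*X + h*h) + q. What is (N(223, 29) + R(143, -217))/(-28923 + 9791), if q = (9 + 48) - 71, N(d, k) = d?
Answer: -37377/9566 ≈ -3.9073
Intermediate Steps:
q = -14 (q = 57 - 71 = -14)
R(X, h) = -14 + h**2 + 192*X (R(X, h) = (192*X + h*h) - 14 = (192*X + h**2) - 14 = (h**2 + 192*X) - 14 = -14 + h**2 + 192*X)
(N(223, 29) + R(143, -217))/(-28923 + 9791) = (223 + (-14 + (-217)**2 + 192*143))/(-28923 + 9791) = (223 + (-14 + 47089 + 27456))/(-19132) = (223 + 74531)*(-1/19132) = 74754*(-1/19132) = -37377/9566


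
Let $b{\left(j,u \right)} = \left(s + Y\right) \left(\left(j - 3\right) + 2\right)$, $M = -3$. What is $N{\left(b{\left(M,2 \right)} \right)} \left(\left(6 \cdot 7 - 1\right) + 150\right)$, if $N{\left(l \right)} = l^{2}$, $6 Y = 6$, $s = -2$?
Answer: $3056$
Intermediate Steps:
$Y = 1$ ($Y = \frac{1}{6} \cdot 6 = 1$)
$b{\left(j,u \right)} = 1 - j$ ($b{\left(j,u \right)} = \left(-2 + 1\right) \left(\left(j - 3\right) + 2\right) = - (\left(-3 + j\right) + 2) = - (-1 + j) = 1 - j$)
$N{\left(b{\left(M,2 \right)} \right)} \left(\left(6 \cdot 7 - 1\right) + 150\right) = \left(1 - -3\right)^{2} \left(\left(6 \cdot 7 - 1\right) + 150\right) = \left(1 + 3\right)^{2} \left(\left(42 - 1\right) + 150\right) = 4^{2} \left(41 + 150\right) = 16 \cdot 191 = 3056$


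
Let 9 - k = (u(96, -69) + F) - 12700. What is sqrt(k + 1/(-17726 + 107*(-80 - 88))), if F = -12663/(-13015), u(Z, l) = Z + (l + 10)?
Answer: sqrt(2735805719382455640070)/464661530 ≈ 112.57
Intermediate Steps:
u(Z, l) = 10 + Z + l (u(Z, l) = Z + (10 + l) = 10 + Z + l)
F = 12663/13015 (F = -12663*(-1/13015) = 12663/13015 ≈ 0.97295)
k = 164913417/13015 (k = 9 - (((10 + 96 - 69) + 12663/13015) - 12700) = 9 - ((37 + 12663/13015) - 12700) = 9 - (494218/13015 - 12700) = 9 - 1*(-164796282/13015) = 9 + 164796282/13015 = 164913417/13015 ≈ 12671.)
sqrt(k + 1/(-17726 + 107*(-80 - 88))) = sqrt(164913417/13015 + 1/(-17726 + 107*(-80 - 88))) = sqrt(164913417/13015 + 1/(-17726 + 107*(-168))) = sqrt(164913417/13015 + 1/(-17726 - 17976)) = sqrt(164913417/13015 + 1/(-35702)) = sqrt(164913417/13015 - 1/35702) = sqrt(5887738800719/464661530) = sqrt(2735805719382455640070)/464661530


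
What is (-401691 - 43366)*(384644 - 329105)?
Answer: -24718020723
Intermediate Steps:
(-401691 - 43366)*(384644 - 329105) = -445057*55539 = -24718020723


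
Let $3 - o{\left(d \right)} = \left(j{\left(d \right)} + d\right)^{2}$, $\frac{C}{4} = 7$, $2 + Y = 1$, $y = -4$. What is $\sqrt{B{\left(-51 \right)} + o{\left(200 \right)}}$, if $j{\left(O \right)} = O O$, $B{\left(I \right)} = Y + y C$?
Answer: $i \sqrt{1616040110} \approx 40200.0 i$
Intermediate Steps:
$Y = -1$ ($Y = -2 + 1 = -1$)
$C = 28$ ($C = 4 \cdot 7 = 28$)
$B{\left(I \right)} = -113$ ($B{\left(I \right)} = -1 - 112 = -113$)
$j{\left(O \right)} = O^{2}$
$o{\left(d \right)} = 3 - \left(d + d^{2}\right)^{2}$ ($o{\left(d \right)} = 3 - \left(d^{2} + d\right)^{2} = 3 - \left(d + d^{2}\right)^{2}$)
$\sqrt{B{\left(-51 \right)} + o{\left(200 \right)}} = \sqrt{-113 + \left(3 - 200^{2} \left(1 + 200\right)^{2}\right)} = \sqrt{-113 + \left(3 - 40000 \cdot 201^{2}\right)} = \sqrt{-113 + \left(3 - 40000 \cdot 40401\right)} = \sqrt{-113 + \left(3 - 1616040000\right)} = \sqrt{-113 - 1616039997} = \sqrt{-1616040110} = i \sqrt{1616040110}$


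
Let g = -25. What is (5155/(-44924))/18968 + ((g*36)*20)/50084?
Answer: -3834597489755/10669374887072 ≈ -0.35940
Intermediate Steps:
(5155/(-44924))/18968 + ((g*36)*20)/50084 = (5155/(-44924))/18968 + (-25*36*20)/50084 = (5155*(-1/44924))*(1/18968) - 900*20*(1/50084) = -5155/44924*1/18968 - 18000*1/50084 = -5155/852118432 - 4500/12521 = -3834597489755/10669374887072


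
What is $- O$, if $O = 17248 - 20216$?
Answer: $2968$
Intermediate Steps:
$O = -2968$ ($O = 17248 - 20216 = -2968$)
$- O = \left(-1\right) \left(-2968\right) = 2968$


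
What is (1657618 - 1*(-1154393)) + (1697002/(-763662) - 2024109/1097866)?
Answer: 1178791261464588661/419199272646 ≈ 2.8120e+6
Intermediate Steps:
(1657618 - 1*(-1154393)) + (1697002/(-763662) - 2024109/1097866) = (1657618 + 1154393) + (1697002*(-1/763662) - 2024109*1/1097866) = 2812011 + (-848501/381831 - 2024109/1097866) = 2812011 - 1704407962445/419199272646 = 1178791261464588661/419199272646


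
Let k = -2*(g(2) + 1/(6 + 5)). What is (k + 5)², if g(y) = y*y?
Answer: 1225/121 ≈ 10.124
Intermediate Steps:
g(y) = y²
k = -90/11 (k = -2*(2² + 1/(6 + 5)) = -2*(4 + 1/11) = -2*45/11 = -90/11 ≈ -8.1818)
(k + 5)² = (-90/11 + 5)² = (-35/11)² = 1225/121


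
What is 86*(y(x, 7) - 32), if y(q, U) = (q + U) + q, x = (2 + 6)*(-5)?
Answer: -9030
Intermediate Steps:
x = -40 (x = 8*(-5) = -40)
y(q, U) = U + 2*q (y(q, U) = (U + q) + q = U + 2*q)
86*(y(x, 7) - 32) = 86*((7 + 2*(-40)) - 32) = 86*((7 - 80) - 32) = 86*(-73 - 32) = 86*(-105) = -9030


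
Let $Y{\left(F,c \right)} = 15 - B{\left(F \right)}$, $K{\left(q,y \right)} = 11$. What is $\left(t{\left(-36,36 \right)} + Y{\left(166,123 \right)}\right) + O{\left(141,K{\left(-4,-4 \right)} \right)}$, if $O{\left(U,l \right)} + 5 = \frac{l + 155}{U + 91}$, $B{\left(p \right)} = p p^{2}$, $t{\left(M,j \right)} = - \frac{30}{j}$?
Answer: $- \frac{1591851569}{348} \approx -4.5743 \cdot 10^{6}$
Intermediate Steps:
$B{\left(p \right)} = p^{3}$
$O{\left(U,l \right)} = -5 + \frac{155 + l}{91 + U}$ ($O{\left(U,l \right)} = -5 + \frac{l + 155}{U + 91} = -5 + \frac{155 + l}{91 + U}$)
$Y{\left(F,c \right)} = 15 - F^{3}$
$\left(t{\left(-36,36 \right)} + Y{\left(166,123 \right)}\right) + O{\left(141,K{\left(-4,-4 \right)} \right)} = \left(- \frac{30}{36} + \left(15 - 166^{3}\right)\right) + \frac{-300 + 11 - 705}{91 + 141} = \left(\left(-30\right) \frac{1}{36} + \left(15 - 4574296\right)\right) + \frac{-300 + 11 - 705}{232} = \left(- \frac{5}{6} + \left(15 - 4574296\right)\right) + \frac{1}{232} \left(-994\right) = \left(- \frac{5}{6} - 4574281\right) - \frac{497}{116} = - \frac{27445691}{6} - \frac{497}{116} = - \frac{1591851569}{348}$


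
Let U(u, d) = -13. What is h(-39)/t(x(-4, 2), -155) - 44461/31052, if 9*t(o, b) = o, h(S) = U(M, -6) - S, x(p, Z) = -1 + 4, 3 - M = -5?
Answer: 2377595/31052 ≈ 76.568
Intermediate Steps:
M = 8 (M = 3 - 1*(-5) = 3 + 5 = 8)
x(p, Z) = 3
h(S) = -13 - S
t(o, b) = o/9
h(-39)/t(x(-4, 2), -155) - 44461/31052 = (-13 - 1*(-39))/(((1/9)*3)) - 44461/31052 = (-13 + 39)/(1/3) - 44461*1/31052 = 26*3 - 44461/31052 = 78 - 44461/31052 = 2377595/31052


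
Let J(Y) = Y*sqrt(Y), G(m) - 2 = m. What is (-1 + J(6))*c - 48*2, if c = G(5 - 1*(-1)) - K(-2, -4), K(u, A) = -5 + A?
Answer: -113 + 102*sqrt(6) ≈ 136.85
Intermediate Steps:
G(m) = 2 + m
J(Y) = Y**(3/2)
c = 17 (c = (2 + (5 - 1*(-1))) - (-5 - 4) = (2 + (5 + 1)) - 1*(-9) = (2 + 6) + 9 = 8 + 9 = 17)
(-1 + J(6))*c - 48*2 = (-1 + 6**(3/2))*17 - 48*2 = (-1 + 6*sqrt(6))*17 - 96 = (-17 + 102*sqrt(6)) - 96 = -113 + 102*sqrt(6)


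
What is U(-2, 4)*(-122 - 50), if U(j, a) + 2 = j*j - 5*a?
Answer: 3096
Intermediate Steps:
U(j, a) = -2 + j² - 5*a (U(j, a) = -2 + (j*j - 5*a) = -2 + (j² - 5*a) = -2 + j² - 5*a)
U(-2, 4)*(-122 - 50) = (-2 + (-2)² - 5*4)*(-122 - 50) = (-2 + 4 - 20)*(-172) = -18*(-172) = 3096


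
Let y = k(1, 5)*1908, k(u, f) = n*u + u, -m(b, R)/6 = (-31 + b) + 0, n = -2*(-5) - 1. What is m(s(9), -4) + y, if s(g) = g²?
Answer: 18780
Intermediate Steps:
n = 9 (n = 10 - 1 = 9)
m(b, R) = 186 - 6*b (m(b, R) = -6*((-31 + b) + 0) = -6*(-31 + b) = 186 - 6*b)
k(u, f) = 10*u (k(u, f) = 9*u + u = 10*u)
y = 19080 (y = (10*1)*1908 = 10*1908 = 19080)
m(s(9), -4) + y = (186 - 6*9²) + 19080 = (186 - 6*81) + 19080 = (186 - 486) + 19080 = -300 + 19080 = 18780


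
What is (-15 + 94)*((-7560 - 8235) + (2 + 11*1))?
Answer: -1246778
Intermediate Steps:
(-15 + 94)*((-7560 - 8235) + (2 + 11*1)) = 79*(-15795 + (2 + 11)) = 79*(-15795 + 13) = 79*(-15782) = -1246778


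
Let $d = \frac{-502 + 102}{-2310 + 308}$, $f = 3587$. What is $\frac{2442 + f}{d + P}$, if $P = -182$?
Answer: $- \frac{6035029}{181982} \approx -33.163$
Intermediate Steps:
$d = \frac{200}{1001}$ ($d = - \frac{400}{-2002} = \left(-400\right) \left(- \frac{1}{2002}\right) = \frac{200}{1001} \approx 0.1998$)
$\frac{2442 + f}{d + P} = \frac{2442 + 3587}{\frac{200}{1001} - 182} = \frac{6029}{- \frac{181982}{1001}} = 6029 \left(- \frac{1001}{181982}\right) = - \frac{6035029}{181982}$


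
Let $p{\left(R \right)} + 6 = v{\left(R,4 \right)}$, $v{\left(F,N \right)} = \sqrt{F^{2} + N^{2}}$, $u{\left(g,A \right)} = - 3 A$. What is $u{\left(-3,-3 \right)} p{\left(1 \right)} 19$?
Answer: $-1026 + 171 \sqrt{17} \approx -320.95$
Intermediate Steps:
$p{\left(R \right)} = -6 + \sqrt{16 + R^{2}}$ ($p{\left(R \right)} = -6 + \sqrt{R^{2} + 4^{2}} = -6 + \sqrt{R^{2} + 16} = -6 + \sqrt{16 + R^{2}}$)
$u{\left(-3,-3 \right)} p{\left(1 \right)} 19 = \left(-3\right) \left(-3\right) \left(-6 + \sqrt{16 + 1^{2}}\right) 19 = 9 \left(-6 + \sqrt{16 + 1}\right) 19 = 9 \left(-6 + \sqrt{17}\right) 19 = \left(-54 + 9 \sqrt{17}\right) 19 = -1026 + 171 \sqrt{17}$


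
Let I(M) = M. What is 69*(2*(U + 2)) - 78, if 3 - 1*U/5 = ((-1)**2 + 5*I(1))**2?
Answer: -22572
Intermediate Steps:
U = -165 (U = 15 - 5*((-1)**2 + 5*1)**2 = 15 - 5*(1 + 5)**2 = 15 - 5*6**2 = 15 - 5*36 = 15 - 180 = -165)
69*(2*(U + 2)) - 78 = 69*(2*(-165 + 2)) - 78 = 69*(2*(-163)) - 78 = 69*(-326) - 78 = -22494 - 78 = -22572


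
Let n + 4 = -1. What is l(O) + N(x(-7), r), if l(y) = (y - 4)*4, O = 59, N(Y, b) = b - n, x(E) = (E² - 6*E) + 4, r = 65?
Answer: 290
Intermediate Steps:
x(E) = 4 + E² - 6*E
n = -5 (n = -4 - 1 = -5)
N(Y, b) = 5 + b (N(Y, b) = b - 1*(-5) = b + 5 = 5 + b)
l(y) = -16 + 4*y (l(y) = (-4 + y)*4 = -16 + 4*y)
l(O) + N(x(-7), r) = (-16 + 4*59) + (5 + 65) = (-16 + 236) + 70 = 220 + 70 = 290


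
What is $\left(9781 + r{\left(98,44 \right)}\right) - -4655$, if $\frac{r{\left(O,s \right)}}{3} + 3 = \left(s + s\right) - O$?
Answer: $14397$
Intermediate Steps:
$r{\left(O,s \right)} = -9 - 3 O + 6 s$ ($r{\left(O,s \right)} = -9 + 3 \left(\left(s + s\right) - O\right) = -9 + 3 \left(2 s - O\right) = -9 + 3 \left(- O + 2 s\right) = -9 - \left(- 6 s + 3 O\right) = -9 - 3 O + 6 s$)
$\left(9781 + r{\left(98,44 \right)}\right) - -4655 = \left(9781 - 39\right) - -4655 = \left(9781 - 39\right) + 4655 = 9742 + 4655 = 14397$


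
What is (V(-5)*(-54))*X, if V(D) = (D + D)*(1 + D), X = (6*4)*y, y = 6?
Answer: -311040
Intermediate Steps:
X = 144 (X = (6*4)*6 = 24*6 = 144)
V(D) = 2*D*(1 + D) (V(D) = (2*D)*(1 + D) = 2*D*(1 + D))
(V(-5)*(-54))*X = ((2*(-5)*(1 - 5))*(-54))*144 = ((2*(-5)*(-4))*(-54))*144 = (40*(-54))*144 = -2160*144 = -311040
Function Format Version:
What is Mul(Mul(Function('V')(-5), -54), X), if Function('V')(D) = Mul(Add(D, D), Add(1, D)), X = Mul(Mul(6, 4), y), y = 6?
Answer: -311040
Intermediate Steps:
X = 144 (X = Mul(Mul(6, 4), 6) = Mul(24, 6) = 144)
Function('V')(D) = Mul(2, D, Add(1, D)) (Function('V')(D) = Mul(Mul(2, D), Add(1, D)) = Mul(2, D, Add(1, D)))
Mul(Mul(Function('V')(-5), -54), X) = Mul(Mul(Mul(2, -5, Add(1, -5)), -54), 144) = Mul(Mul(Mul(2, -5, -4), -54), 144) = Mul(Mul(40, -54), 144) = Mul(-2160, 144) = -311040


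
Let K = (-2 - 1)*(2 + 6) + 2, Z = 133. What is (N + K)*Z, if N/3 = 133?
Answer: 50141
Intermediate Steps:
N = 399 (N = 3*133 = 399)
K = -22 (K = -3*8 + 2 = -24 + 2 = -22)
(N + K)*Z = (399 - 22)*133 = 377*133 = 50141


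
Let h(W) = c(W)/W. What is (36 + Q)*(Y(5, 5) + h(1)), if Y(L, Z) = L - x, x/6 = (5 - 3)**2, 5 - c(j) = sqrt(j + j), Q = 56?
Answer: -1288 - 92*sqrt(2) ≈ -1418.1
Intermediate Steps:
c(j) = 5 - sqrt(2)*sqrt(j) (c(j) = 5 - sqrt(j + j) = 5 - sqrt(2*j) = 5 - sqrt(2)*sqrt(j))
h(W) = (5 - sqrt(2)*sqrt(W))/W
x = 24 (x = 6*(5 - 3)**2 = 6*2**2 = 6*4 = 24)
Y(L, Z) = -24 + L (Y(L, Z) = L - 1*24 = L - 24 = -24 + L)
(36 + Q)*(Y(5, 5) + h(1)) = (36 + 56)*((-24 + 5) + (5 - sqrt(2)*sqrt(1))/1) = 92*(-19 + 1*(5 - 1*sqrt(2)*1)) = 92*(-19 + 1*(5 - sqrt(2))) = 92*(-19 + (5 - sqrt(2))) = 92*(-14 - sqrt(2)) = -1288 - 92*sqrt(2)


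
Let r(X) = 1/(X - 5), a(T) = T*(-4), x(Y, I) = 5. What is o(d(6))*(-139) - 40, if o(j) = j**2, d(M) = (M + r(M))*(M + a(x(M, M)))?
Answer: -1334996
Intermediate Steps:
a(T) = -4*T
r(X) = 1/(-5 + X)
d(M) = (-20 + M)*(M + 1/(-5 + M)) (d(M) = (M + 1/(-5 + M))*(M - 4*5) = (M + 1/(-5 + M))*(M - 20) = (M + 1/(-5 + M))*(-20 + M) = (-20 + M)*(M + 1/(-5 + M)))
o(d(6))*(-139) - 40 = ((-20 + 6 + 6*(-20 + 6)*(-5 + 6))/(-5 + 6))**2*(-139) - 40 = ((-20 + 6 + 6*(-14)*1)/1)**2*(-139) - 40 = (1*(-20 + 6 - 84))**2*(-139) - 40 = (1*(-98))**2*(-139) - 40 = (-98)**2*(-139) - 40 = 9604*(-139) - 40 = -1334956 - 40 = -1334996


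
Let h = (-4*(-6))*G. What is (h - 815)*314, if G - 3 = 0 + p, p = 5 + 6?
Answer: -150406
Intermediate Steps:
p = 11
G = 14 (G = 3 + (0 + 11) = 3 + 11 = 14)
h = 336 (h = -4*(-6)*14 = 24*14 = 336)
(h - 815)*314 = (336 - 815)*314 = -479*314 = -150406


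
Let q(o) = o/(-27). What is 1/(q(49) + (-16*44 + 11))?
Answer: -27/18760 ≈ -0.0014392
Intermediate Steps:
q(o) = -o/27 (q(o) = o*(-1/27) = -o/27)
1/(q(49) + (-16*44 + 11)) = 1/(-1/27*49 + (-16*44 + 11)) = 1/(-49/27 + (-704 + 11)) = 1/(-49/27 - 693) = 1/(-18760/27) = -27/18760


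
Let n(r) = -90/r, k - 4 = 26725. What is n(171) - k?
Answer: -507861/19 ≈ -26730.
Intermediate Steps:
k = 26729 (k = 4 + 26725 = 26729)
n(171) - k = -90/171 - 1*26729 = -90*1/171 - 26729 = -10/19 - 26729 = -507861/19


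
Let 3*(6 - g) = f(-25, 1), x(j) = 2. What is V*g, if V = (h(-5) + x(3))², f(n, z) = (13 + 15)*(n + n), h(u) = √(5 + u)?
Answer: 5672/3 ≈ 1890.7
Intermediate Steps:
f(n, z) = 56*n (f(n, z) = 28*(2*n) = 56*n)
V = 4 (V = (√(5 - 5) + 2)² = (√0 + 2)² = (0 + 2)² = 2² = 4)
g = 1418/3 (g = 6 - 56*(-25)/3 = 6 - ⅓*(-1400) = 6 + 1400/3 = 1418/3 ≈ 472.67)
V*g = 4*(1418/3) = 5672/3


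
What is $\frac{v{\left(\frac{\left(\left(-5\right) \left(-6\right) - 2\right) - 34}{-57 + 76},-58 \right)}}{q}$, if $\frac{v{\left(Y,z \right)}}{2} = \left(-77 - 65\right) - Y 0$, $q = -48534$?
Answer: $\frac{142}{24267} \approx 0.0058516$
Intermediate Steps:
$v{\left(Y,z \right)} = -284$ ($v{\left(Y,z \right)} = 2 \left(\left(-77 - 65\right) - Y 0\right) = 2 \left(\left(-77 - 65\right) - 0\right) = 2 \left(-142 + 0\right) = 2 \left(-142\right) = -284$)
$\frac{v{\left(\frac{\left(\left(-5\right) \left(-6\right) - 2\right) - 34}{-57 + 76},-58 \right)}}{q} = - \frac{284}{-48534} = \left(-284\right) \left(- \frac{1}{48534}\right) = \frac{142}{24267}$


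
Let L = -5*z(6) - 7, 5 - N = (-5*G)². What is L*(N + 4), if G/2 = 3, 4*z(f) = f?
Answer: 25839/2 ≈ 12920.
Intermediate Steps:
z(f) = f/4
G = 6 (G = 2*3 = 6)
N = -895 (N = 5 - (-5*6)² = 5 - 1*(-30)² = 5 - 1*900 = 5 - 900 = -895)
L = -29/2 (L = -5*6/4 - 7 = -5*3/2 - 7 = -15/2 - 7 = -29/2 ≈ -14.500)
L*(N + 4) = -29*(-895 + 4)/2 = -29/2*(-891) = 25839/2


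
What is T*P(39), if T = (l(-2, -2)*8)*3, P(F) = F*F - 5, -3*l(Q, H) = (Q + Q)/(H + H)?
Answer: -12128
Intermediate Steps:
l(Q, H) = -Q/(3*H) (l(Q, H) = -(Q + Q)/(3*(H + H)) = -2*Q/(3*(2*H)) = -2*Q*1/(2*H)/3 = -Q/(3*H))
P(F) = -5 + F² (P(F) = F² - 5 = -5 + F²)
T = -8 (T = (-⅓*(-2)/(-2)*8)*3 = (-⅓*(-2)*(-½)*8)*3 = -⅓*8*3 = -8/3*3 = -8)
T*P(39) = -8*(-5 + 39²) = -8*(-5 + 1521) = -8*1516 = -12128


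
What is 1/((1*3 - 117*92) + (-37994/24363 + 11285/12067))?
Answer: -293988321/3163791859424 ≈ -9.2923e-5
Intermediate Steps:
1/((1*3 - 117*92) + (-37994/24363 + 11285/12067)) = 1/((3 - 10764) + (-37994*1/24363 + 11285*(1/12067))) = 1/(-10761 + (-37994/24363 + 11285/12067)) = 1/(-10761 - 183537143/293988321) = 1/(-3163791859424/293988321) = -293988321/3163791859424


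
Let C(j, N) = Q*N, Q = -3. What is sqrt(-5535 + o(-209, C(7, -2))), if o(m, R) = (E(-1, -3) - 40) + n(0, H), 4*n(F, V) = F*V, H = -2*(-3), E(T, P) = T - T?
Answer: 5*I*sqrt(223) ≈ 74.666*I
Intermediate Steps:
E(T, P) = 0
H = 6
C(j, N) = -3*N
n(F, V) = F*V/4 (n(F, V) = (F*V)/4 = F*V/4)
o(m, R) = -40 (o(m, R) = (0 - 40) + (1/4)*0*6 = -40 + 0 = -40)
sqrt(-5535 + o(-209, C(7, -2))) = sqrt(-5535 - 40) = sqrt(-5575) = 5*I*sqrt(223)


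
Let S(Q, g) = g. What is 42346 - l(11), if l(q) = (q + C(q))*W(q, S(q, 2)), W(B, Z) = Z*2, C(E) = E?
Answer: 42258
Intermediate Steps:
W(B, Z) = 2*Z
l(q) = 8*q (l(q) = (q + q)*(2*2) = (2*q)*4 = 8*q)
42346 - l(11) = 42346 - 8*11 = 42346 - 1*88 = 42346 - 88 = 42258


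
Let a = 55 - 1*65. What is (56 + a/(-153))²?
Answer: 73582084/23409 ≈ 3143.3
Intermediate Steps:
a = -10 (a = 55 - 65 = -10)
(56 + a/(-153))² = (56 - 10/(-153))² = (56 - 10*(-1/153))² = (56 + 10/153)² = (8578/153)² = 73582084/23409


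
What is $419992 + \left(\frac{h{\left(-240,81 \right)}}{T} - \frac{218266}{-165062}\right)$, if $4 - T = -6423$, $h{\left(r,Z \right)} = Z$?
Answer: $\frac{222775694208906}{530426737} \approx 4.1999 \cdot 10^{5}$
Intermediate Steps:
$T = 6427$ ($T = 4 - -6423 = 4 + 6423 = 6427$)
$419992 + \left(\frac{h{\left(-240,81 \right)}}{T} - \frac{218266}{-165062}\right) = 419992 + \left(\frac{81}{6427} - \frac{218266}{-165062}\right) = 419992 + \left(81 \cdot \frac{1}{6427} - - \frac{109133}{82531}\right) = 419992 + \left(\frac{81}{6427} + \frac{109133}{82531}\right) = 419992 + \frac{708082802}{530426737} = \frac{222775694208906}{530426737}$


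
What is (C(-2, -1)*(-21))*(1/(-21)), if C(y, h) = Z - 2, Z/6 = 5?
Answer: 28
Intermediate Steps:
Z = 30 (Z = 6*5 = 30)
C(y, h) = 28 (C(y, h) = 30 - 2 = 28)
(C(-2, -1)*(-21))*(1/(-21)) = (28*(-21))*(1/(-21)) = -588*(-1)/21 = -588*(-1/21) = 28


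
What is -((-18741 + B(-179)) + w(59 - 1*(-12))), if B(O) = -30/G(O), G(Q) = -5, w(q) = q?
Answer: 18664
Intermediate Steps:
B(O) = 6 (B(O) = -30/(-5) = -30*(-⅕) = 6)
-((-18741 + B(-179)) + w(59 - 1*(-12))) = -((-18741 + 6) + (59 - 1*(-12))) = -(-18735 + (59 + 12)) = -(-18735 + 71) = -1*(-18664) = 18664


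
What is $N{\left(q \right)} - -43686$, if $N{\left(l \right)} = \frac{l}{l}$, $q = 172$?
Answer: $43687$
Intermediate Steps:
$N{\left(l \right)} = 1$
$N{\left(q \right)} - -43686 = 1 - -43686 = 1 + 43686 = 43687$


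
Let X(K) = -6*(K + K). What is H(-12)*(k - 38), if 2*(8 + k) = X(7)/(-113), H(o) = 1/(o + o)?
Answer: 1289/678 ≈ 1.9012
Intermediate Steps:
X(K) = -12*K
H(o) = 1/(2*o)
k = -862/113 (k = -8 + (-12*7/(-113))/2 = -8 + (-84*(-1/113))/2 = -8 + (1/2)*(84/113) = -8 + 42/113 = -862/113 ≈ -7.6283)
H(-12)*(k - 38) = ((1/2)/(-12))*(-862/113 - 38) = ((1/2)*(-1/12))*(-5156/113) = -1/24*(-5156/113) = 1289/678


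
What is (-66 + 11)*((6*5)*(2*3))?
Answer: -9900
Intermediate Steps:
(-66 + 11)*((6*5)*(2*3)) = -1650*6 = -55*180 = -9900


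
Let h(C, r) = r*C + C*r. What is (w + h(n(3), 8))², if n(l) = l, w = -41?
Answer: 49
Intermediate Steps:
h(C, r) = 2*C*r (h(C, r) = C*r + C*r = 2*C*r)
(w + h(n(3), 8))² = (-41 + 2*3*8)² = (-41 + 48)² = 7² = 49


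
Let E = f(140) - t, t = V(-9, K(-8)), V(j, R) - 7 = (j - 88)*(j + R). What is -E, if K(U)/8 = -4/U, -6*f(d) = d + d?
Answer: 1616/3 ≈ 538.67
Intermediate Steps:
f(d) = -d/3 (f(d) = -(d + d)/6 = -d/3)
K(U) = -32/U (K(U) = 8*(-4/U) = -32/U)
V(j, R) = 7 + (-88 + j)*(R + j) (V(j, R) = 7 + (j - 88)*(j + R) = 7 + (-88 + j)*(R + j))
t = 492 (t = 7 + (-9)² - (-2816)/(-8) - 88*(-9) - 32/(-8)*(-9) = 7 + 81 - (-2816)*(-1)/8 + 792 - 32*(-⅛)*(-9) = 7 + 81 - 88*4 + 792 + 4*(-9) = 7 + 81 - 352 + 792 - 36 = 492)
E = -1616/3 (E = -⅓*140 - 1*492 = -140/3 - 492 = -1616/3 ≈ -538.67)
-E = -1*(-1616/3) = 1616/3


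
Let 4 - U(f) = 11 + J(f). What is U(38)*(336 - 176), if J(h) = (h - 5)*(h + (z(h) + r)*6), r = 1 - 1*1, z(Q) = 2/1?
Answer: -265120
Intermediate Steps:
z(Q) = 2 (z(Q) = 2*1 = 2)
r = 0 (r = 1 - 1 = 0)
J(h) = (-5 + h)*(12 + h) (J(h) = (h - 5)*(h + (2 + 0)*6) = (-5 + h)*(h + 2*6) = (-5 + h)*(h + 12) = (-5 + h)*(12 + h))
U(f) = 53 - f² - 7*f (U(f) = 4 - (11 + (-60 + f² + 7*f)) = 4 - (-49 + f² + 7*f) = 4 + (49 - f² - 7*f) = 53 - f² - 7*f)
U(38)*(336 - 176) = (53 - 1*38² - 7*38)*(336 - 176) = (53 - 1*1444 - 266)*160 = (53 - 1444 - 266)*160 = -1657*160 = -265120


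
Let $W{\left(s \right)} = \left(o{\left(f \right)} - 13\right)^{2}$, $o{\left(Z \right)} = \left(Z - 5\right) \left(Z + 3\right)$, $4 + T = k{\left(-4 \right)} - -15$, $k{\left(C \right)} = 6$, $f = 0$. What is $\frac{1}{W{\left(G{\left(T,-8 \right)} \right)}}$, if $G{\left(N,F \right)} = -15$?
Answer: $\frac{1}{784} \approx 0.0012755$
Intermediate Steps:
$T = 17$ ($T = -4 + \left(6 - -15\right) = -4 + \left(6 + 15\right) = -4 + 21 = 17$)
$o{\left(Z \right)} = \left(-5 + Z\right) \left(3 + Z\right)$
$W{\left(s \right)} = 784$ ($W{\left(s \right)} = \left(\left(-15 + 0^{2} - 0\right) - 13\right)^{2} = \left(\left(-15 + 0 + 0\right) - 13\right)^{2} = \left(-15 - 13\right)^{2} = \left(-28\right)^{2} = 784$)
$\frac{1}{W{\left(G{\left(T,-8 \right)} \right)}} = \frac{1}{784}$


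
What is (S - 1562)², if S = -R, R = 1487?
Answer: 9296401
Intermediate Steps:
S = -1487 (S = -1*1487 = -1487)
(S - 1562)² = (-1487 - 1562)² = (-3049)² = 9296401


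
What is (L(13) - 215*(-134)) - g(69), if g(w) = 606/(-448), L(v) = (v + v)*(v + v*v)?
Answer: 7513711/224 ≈ 33543.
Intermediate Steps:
L(v) = 2*v*(v + v²) (L(v) = (2*v)*(v + v²) = 2*v*(v + v²))
g(w) = -303/224 (g(w) = 606*(-1/448) = -303/224)
(L(13) - 215*(-134)) - g(69) = (2*13²*(1 + 13) - 215*(-134)) - 1*(-303/224) = (2*169*14 + 28810) + 303/224 = (4732 + 28810) + 303/224 = 33542 + 303/224 = 7513711/224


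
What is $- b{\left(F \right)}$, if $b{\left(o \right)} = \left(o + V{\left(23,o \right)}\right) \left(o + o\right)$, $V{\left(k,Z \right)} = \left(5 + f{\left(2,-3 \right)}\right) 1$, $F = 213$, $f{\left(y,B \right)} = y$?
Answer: $-93720$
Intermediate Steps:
$V{\left(k,Z \right)} = 7$ ($V{\left(k,Z \right)} = \left(5 + 2\right) 1 = 7 \cdot 1 = 7$)
$b{\left(o \right)} = 2 o \left(7 + o\right)$ ($b{\left(o \right)} = \left(o + 7\right) \left(o + o\right) = \left(7 + o\right) 2 o = 2 o \left(7 + o\right)$)
$- b{\left(F \right)} = - 2 \cdot 213 \left(7 + 213\right) = - 2 \cdot 213 \cdot 220 = \left(-1\right) 93720 = -93720$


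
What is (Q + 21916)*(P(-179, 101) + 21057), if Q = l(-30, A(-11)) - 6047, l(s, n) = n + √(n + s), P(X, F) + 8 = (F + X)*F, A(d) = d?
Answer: 208865718 + 13171*I*√41 ≈ 2.0887e+8 + 84336.0*I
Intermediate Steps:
P(X, F) = -8 + F*(F + X) (P(X, F) = -8 + (F + X)*F = -8 + F*(F + X))
Q = -6058 + I*√41 (Q = (-11 + √(-11 - 30)) - 6047 = (-11 + √(-41)) - 6047 = (-11 + I*√41) - 6047 = -6058 + I*√41 ≈ -6058.0 + 6.4031*I)
(Q + 21916)*(P(-179, 101) + 21057) = ((-6058 + I*√41) + 21916)*((-8 + 101² + 101*(-179)) + 21057) = (15858 + I*√41)*((-8 + 10201 - 18079) + 21057) = (15858 + I*√41)*(-7886 + 21057) = (15858 + I*√41)*13171 = 208865718 + 13171*I*√41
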